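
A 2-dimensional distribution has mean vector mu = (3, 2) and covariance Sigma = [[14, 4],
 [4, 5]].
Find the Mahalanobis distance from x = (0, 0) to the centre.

Step 1 — centre the observation: (x - mu) = (-3, -2).

Step 2 — invert Sigma. det(Sigma) = 14·5 - (4)² = 54.
  Sigma^{-1} = (1/det) · [[d, -b], [-b, a]] = [[0.0926, -0.0741],
 [-0.0741, 0.2593]].

Step 3 — form the quadratic (x - mu)^T · Sigma^{-1} · (x - mu):
  Sigma^{-1} · (x - mu) = (-0.1296, -0.2963).
  (x - mu)^T · [Sigma^{-1} · (x - mu)] = (-3)·(-0.1296) + (-2)·(-0.2963) = 0.9815.

Step 4 — take square root: d = √(0.9815) ≈ 0.9907.

d(x, mu) = √(0.9815) ≈ 0.9907


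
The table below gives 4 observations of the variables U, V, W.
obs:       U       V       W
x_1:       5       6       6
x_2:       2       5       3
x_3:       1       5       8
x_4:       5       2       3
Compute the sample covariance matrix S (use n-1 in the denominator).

Step 1 — column means:
  mean(U) = (5 + 2 + 1 + 5) / 4 = 13/4 = 3.25
  mean(V) = (6 + 5 + 5 + 2) / 4 = 18/4 = 4.5
  mean(W) = (6 + 3 + 8 + 3) / 4 = 20/4 = 5

Step 2 — sample covariance S[i,j] = (1/(n-1)) · Σ_k (x_{k,i} - mean_i) · (x_{k,j} - mean_j), with n-1 = 3.
  S[U,U] = ((1.75)·(1.75) + (-1.25)·(-1.25) + (-2.25)·(-2.25) + (1.75)·(1.75)) / 3 = 12.75/3 = 4.25
  S[U,V] = ((1.75)·(1.5) + (-1.25)·(0.5) + (-2.25)·(0.5) + (1.75)·(-2.5)) / 3 = -3.5/3 = -1.1667
  S[U,W] = ((1.75)·(1) + (-1.25)·(-2) + (-2.25)·(3) + (1.75)·(-2)) / 3 = -6/3 = -2
  S[V,V] = ((1.5)·(1.5) + (0.5)·(0.5) + (0.5)·(0.5) + (-2.5)·(-2.5)) / 3 = 9/3 = 3
  S[V,W] = ((1.5)·(1) + (0.5)·(-2) + (0.5)·(3) + (-2.5)·(-2)) / 3 = 7/3 = 2.3333
  S[W,W] = ((1)·(1) + (-2)·(-2) + (3)·(3) + (-2)·(-2)) / 3 = 18/3 = 6

S is symmetric (S[j,i] = S[i,j]). Assembling:

S = [[4.25, -1.1667, -2],
 [-1.1667, 3, 2.3333],
 [-2, 2.3333, 6]]


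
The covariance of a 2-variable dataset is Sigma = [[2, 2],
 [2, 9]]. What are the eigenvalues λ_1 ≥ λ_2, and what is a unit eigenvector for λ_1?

Step 1 — characteristic polynomial of 2×2 Sigma:
  det(Sigma - λI) = λ² - trace · λ + det = 0.
  trace = 2 + 9 = 11, det = 2·9 - (2)² = 14.
Step 2 — discriminant:
  Δ = trace² - 4·det = 121 - 56 = 65.
Step 3 — eigenvalues:
  λ = (trace ± √Δ)/2 = (11 ± 8.0623)/2,
  λ_1 = 9.5311,  λ_2 = 1.4689.

Step 4 — unit eigenvector for λ_1: solve (Sigma - λ_1 I)v = 0. First row:
  (2 - 9.5311)·v_x + (2)·v_y = 0, i.e. (-7.5311)·v_x + (2)·v_y = 0,
  so v ∝ (b, λ_1 - a) = (2, 7.5311) = u.
  ||u|| = √((2)² + (7.5311)²) = √(60.7179) ≈ 7.7922,
  v_1 = u/||u|| ≈ (0.2567, 0.9665) (||v_1|| = 1).

λ_1 = 9.5311,  λ_2 = 1.4689;  v_1 ≈ (0.2567, 0.9665)


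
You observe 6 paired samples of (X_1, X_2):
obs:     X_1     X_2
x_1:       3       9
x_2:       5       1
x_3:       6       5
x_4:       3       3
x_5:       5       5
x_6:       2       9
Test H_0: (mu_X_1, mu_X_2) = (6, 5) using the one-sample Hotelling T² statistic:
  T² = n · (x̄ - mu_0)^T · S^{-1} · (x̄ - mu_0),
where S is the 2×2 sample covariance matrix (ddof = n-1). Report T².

Step 1 — sample mean vector:
  mean(X_1) = (3 + 5 + 6 + 3 + 5 + 2) / 6 = 24/6 = 4
  mean(X_2) = (9 + 1 + 5 + 3 + 5 + 9) / 6 = 32/6 = 5.3333
  x̄ = (4, 5.3333),  deviation x̄ - mu_0 = (4, 5.3333) - (6, 5) = (-2, 0.3333).

Step 2 — sample covariance matrix, S[i,j] = (1/(n-1)) · Σ_k (x_{k,i} - mean_i) · (x_{k,j} - mean_j), divisor n-1 = 5:
  S[X_1,X_1] = ((-1)·(-1) + (1)·(1) + (2)·(2) + (-1)·(-1) + (1)·(1) + (-2)·(-2)) / 5 = 12/5 = 2.4
  S[X_1,X_2] = ((-1)·(3.6667) + (1)·(-4.3333) + (2)·(-0.3333) + (-1)·(-2.3333) + (1)·(-0.3333) + (-2)·(3.6667)) / 5 = -14/5 = -2.8
  S[X_2,X_2] = ((3.6667)·(3.6667) + (-4.3333)·(-4.3333) + (-0.3333)·(-0.3333) + (-2.3333)·(-2.3333) + (-0.3333)·(-0.3333) + (3.6667)·(3.6667)) / 5 = 51.3333/5 = 10.2667
  S = [[2.4, -2.8],
 [-2.8, 10.2667]].

Step 3 — invert S. det(S) = 2.4·10.2667 - (-2.8)² = 16.8.
  S^{-1} = (1/det) · [[d, -b], [-b, a]] = [[0.6111, 0.1667],
 [0.1667, 0.1429]].

Step 4 — quadratic form (x̄ - mu_0)^T · S^{-1} · (x̄ - mu_0):
  S^{-1} · (x̄ - mu_0) = (-1.1667, -0.2857),
  (x̄ - mu_0)^T · [...] = (-2)·(-1.1667) + (0.3333)·(-0.2857) = 2.2381.

Step 5 — scale by n: T² = 6 · 2.2381 = 13.4286.

T² ≈ 13.4286


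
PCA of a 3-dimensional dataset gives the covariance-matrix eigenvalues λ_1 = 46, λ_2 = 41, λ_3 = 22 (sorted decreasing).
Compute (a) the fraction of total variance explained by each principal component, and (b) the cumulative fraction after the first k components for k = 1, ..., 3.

Step 1 — total variance = trace(Sigma) = Σ λ_i = 46 + 41 + 22 = 109.

Step 2 — fraction explained by component i = λ_i / Σ λ:
  PC1: 46/109 = 0.422
  PC2: 41/109 = 0.3761
  PC3: 22/109 = 0.2018

Step 3 — cumulative fraction after k components = (λ_1 + ... + λ_k) / Σ λ:
  k = 1: 46/109 = 0.422
  k = 2: (46 + 41)/109 = 87/109 = 0.7982
  k = 3: (46 + 41 + 22)/109 = 109/109 = 1

Summary (fraction, with percent):

explained: PC1 0.422 (42.2%), PC2 0.3761 (37.61%), PC3 0.2018 (20.18%);  cumulative: 0.422, 0.7982, 1


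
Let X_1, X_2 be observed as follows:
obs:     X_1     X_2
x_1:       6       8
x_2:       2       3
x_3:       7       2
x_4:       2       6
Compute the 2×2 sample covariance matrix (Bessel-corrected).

Step 1 — column means:
  mean(X_1) = (6 + 2 + 7 + 2) / 4 = 17/4 = 4.25
  mean(X_2) = (8 + 3 + 2 + 6) / 4 = 19/4 = 4.75

Step 2 — sample covariance S[i,j] = (1/(n-1)) · Σ_k (x_{k,i} - mean_i) · (x_{k,j} - mean_j), with n-1 = 3.
  S[X_1,X_1] = ((1.75)·(1.75) + (-2.25)·(-2.25) + (2.75)·(2.75) + (-2.25)·(-2.25)) / 3 = 20.75/3 = 6.9167
  S[X_1,X_2] = ((1.75)·(3.25) + (-2.25)·(-1.75) + (2.75)·(-2.75) + (-2.25)·(1.25)) / 3 = -0.75/3 = -0.25
  S[X_2,X_2] = ((3.25)·(3.25) + (-1.75)·(-1.75) + (-2.75)·(-2.75) + (1.25)·(1.25)) / 3 = 22.75/3 = 7.5833

S is symmetric (S[j,i] = S[i,j]). Assembling:

S = [[6.9167, -0.25],
 [-0.25, 7.5833]]


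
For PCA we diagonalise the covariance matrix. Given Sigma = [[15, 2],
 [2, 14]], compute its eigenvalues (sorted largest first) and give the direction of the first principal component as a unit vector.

Step 1 — characteristic polynomial of 2×2 Sigma:
  det(Sigma - λI) = λ² - trace · λ + det = 0.
  trace = 15 + 14 = 29, det = 15·14 - (2)² = 206.
Step 2 — discriminant:
  Δ = trace² - 4·det = 841 - 824 = 17.
Step 3 — eigenvalues:
  λ = (trace ± √Δ)/2 = (29 ± 4.1231)/2,
  λ_1 = 16.5616,  λ_2 = 12.4384.

Step 4 — unit eigenvector for λ_1: solve (Sigma - λ_1 I)v = 0. First row:
  (15 - 16.5616)·v_x + (2)·v_y = 0, i.e. (-1.5616)·v_x + (2)·v_y = 0,
  so v ∝ (b, λ_1 - a) = (2, 1.5616) = u.
  ||u|| = √((2)² + (1.5616)²) = √(6.4384) ≈ 2.5374,
  v_1 = u/||u|| ≈ (0.7882, 0.6154) (||v_1|| = 1).

λ_1 = 16.5616,  λ_2 = 12.4384;  v_1 ≈ (0.7882, 0.6154)


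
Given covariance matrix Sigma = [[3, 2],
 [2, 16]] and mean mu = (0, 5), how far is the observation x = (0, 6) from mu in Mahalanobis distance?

Step 1 — centre the observation: (x - mu) = (0, 1).

Step 2 — invert Sigma. det(Sigma) = 3·16 - (2)² = 44.
  Sigma^{-1} = (1/det) · [[d, -b], [-b, a]] = [[0.3636, -0.0455],
 [-0.0455, 0.0682]].

Step 3 — form the quadratic (x - mu)^T · Sigma^{-1} · (x - mu):
  Sigma^{-1} · (x - mu) = (-0.0455, 0.0682).
  (x - mu)^T · [Sigma^{-1} · (x - mu)] = (0)·(-0.0455) + (1)·(0.0682) = 0.0682.

Step 4 — take square root: d = √(0.0682) ≈ 0.2611.

d(x, mu) = √(0.0682) ≈ 0.2611


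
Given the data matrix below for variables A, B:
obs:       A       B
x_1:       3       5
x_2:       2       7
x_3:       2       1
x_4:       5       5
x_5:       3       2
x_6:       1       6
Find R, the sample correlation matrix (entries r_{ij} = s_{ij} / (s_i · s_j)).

Step 1 — column means:
  mean(A) = (3 + 2 + 2 + 5 + 3 + 1) / 6 = 16/6 = 2.6667
  mean(B) = (5 + 7 + 1 + 5 + 2 + 6) / 6 = 26/6 = 4.3333

Step 2 — sample variances and covariances s[i,j] = (1/(n-1)) · Σ_k (x_{k,i} - mean_i) · (x_{k,j} - mean_j), with n-1 = 5:
  s[A,A] = ((0.3333)·(0.3333) + (-0.6667)·(-0.6667) + (-0.6667)·(-0.6667) + (2.3333)·(2.3333) + (0.3333)·(0.3333) + (-1.6667)·(-1.6667)) / 5 = 9.3333/5 = 1.8667
  s[A,B] = ((0.3333)·(0.6667) + (-0.6667)·(2.6667) + (-0.6667)·(-3.3333) + (2.3333)·(0.6667) + (0.3333)·(-2.3333) + (-1.6667)·(1.6667)) / 5 = -1.3333/5 = -0.2667
  s[B,B] = ((0.6667)·(0.6667) + (2.6667)·(2.6667) + (-3.3333)·(-3.3333) + (0.6667)·(0.6667) + (-2.3333)·(-2.3333) + (1.6667)·(1.6667)) / 5 = 27.3333/5 = 5.4667
  Sample standard deviations s_i = √(s[i,i]):
  s(A) = √(1.8667) = 1.3663
  s(B) = √(5.4667) = 2.3381

Step 3 — r_{ij} = s_{ij} / (s_i · s_j):
  r[A,A] = 1 (diagonal).
  r[A,B] = -0.2667 / (1.3663 · 2.3381) = -0.2667 / 3.1944 = -0.0835
  r[B,B] = 1 (diagonal).

R is symmetric with unit diagonal. Assembling:

R = [[1, -0.0835],
 [-0.0835, 1]]


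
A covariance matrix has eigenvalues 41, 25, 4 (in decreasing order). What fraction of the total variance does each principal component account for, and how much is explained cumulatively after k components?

Step 1 — total variance = trace(Sigma) = Σ λ_i = 41 + 25 + 4 = 70.

Step 2 — fraction explained by component i = λ_i / Σ λ:
  PC1: 41/70 = 0.5857
  PC2: 25/70 = 0.3571
  PC3: 4/70 = 0.0571

Step 3 — cumulative fraction after k components = (λ_1 + ... + λ_k) / Σ λ:
  k = 1: 41/70 = 0.5857
  k = 2: (41 + 25)/70 = 66/70 = 0.9429
  k = 3: (41 + 25 + 4)/70 = 70/70 = 1

Summary (fraction, with percent):

explained: PC1 0.5857 (58.57%), PC2 0.3571 (35.71%), PC3 0.0571 (5.71%);  cumulative: 0.5857, 0.9429, 1


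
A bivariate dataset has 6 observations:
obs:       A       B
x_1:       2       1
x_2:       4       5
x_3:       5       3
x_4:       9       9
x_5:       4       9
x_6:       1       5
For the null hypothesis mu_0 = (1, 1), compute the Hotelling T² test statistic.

Step 1 — sample mean vector:
  mean(A) = (2 + 4 + 5 + 9 + 4 + 1) / 6 = 25/6 = 4.1667
  mean(B) = (1 + 5 + 3 + 9 + 9 + 5) / 6 = 32/6 = 5.3333
  x̄ = (4.1667, 5.3333),  deviation x̄ - mu_0 = (4.1667, 5.3333) - (1, 1) = (3.1667, 4.3333).

Step 2 — sample covariance matrix, S[i,j] = (1/(n-1)) · Σ_k (x_{k,i} - mean_i) · (x_{k,j} - mean_j), divisor n-1 = 5:
  S[A,A] = ((-2.1667)·(-2.1667) + (-0.1667)·(-0.1667) + (0.8333)·(0.8333) + (4.8333)·(4.8333) + (-0.1667)·(-0.1667) + (-3.1667)·(-3.1667)) / 5 = 38.8333/5 = 7.7667
  S[A,B] = ((-2.1667)·(-4.3333) + (-0.1667)·(-0.3333) + (0.8333)·(-2.3333) + (4.8333)·(3.6667) + (-0.1667)·(3.6667) + (-3.1667)·(-0.3333)) / 5 = 25.6667/5 = 5.1333
  S[B,B] = ((-4.3333)·(-4.3333) + (-0.3333)·(-0.3333) + (-2.3333)·(-2.3333) + (3.6667)·(3.6667) + (3.6667)·(3.6667) + (-0.3333)·(-0.3333)) / 5 = 51.3333/5 = 10.2667
  S = [[7.7667, 5.1333],
 [5.1333, 10.2667]].

Step 3 — invert S. det(S) = 7.7667·10.2667 - (5.1333)² = 53.3867.
  S^{-1} = (1/det) · [[d, -b], [-b, a]] = [[0.1923, -0.0962],
 [-0.0962, 0.1455]].

Step 4 — quadratic form (x̄ - mu_0)^T · S^{-1} · (x̄ - mu_0):
  S^{-1} · (x̄ - mu_0) = (0.1923, 0.3259),
  (x̄ - mu_0)^T · [...] = (3.1667)·(0.1923) + (4.3333)·(0.3259) = 2.0213.

Step 5 — scale by n: T² = 6 · 2.0213 = 12.1279.

T² ≈ 12.1279


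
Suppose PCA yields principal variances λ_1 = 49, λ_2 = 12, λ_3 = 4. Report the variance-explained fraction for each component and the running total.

Step 1 — total variance = trace(Sigma) = Σ λ_i = 49 + 12 + 4 = 65.

Step 2 — fraction explained by component i = λ_i / Σ λ:
  PC1: 49/65 = 0.7538
  PC2: 12/65 = 0.1846
  PC3: 4/65 = 0.0615

Step 3 — cumulative fraction after k components = (λ_1 + ... + λ_k) / Σ λ:
  k = 1: 49/65 = 0.7538
  k = 2: (49 + 12)/65 = 61/65 = 0.9385
  k = 3: (49 + 12 + 4)/65 = 65/65 = 1

Summary (fraction, with percent):

explained: PC1 0.7538 (75.38%), PC2 0.1846 (18.46%), PC3 0.0615 (6.15%);  cumulative: 0.7538, 0.9385, 1


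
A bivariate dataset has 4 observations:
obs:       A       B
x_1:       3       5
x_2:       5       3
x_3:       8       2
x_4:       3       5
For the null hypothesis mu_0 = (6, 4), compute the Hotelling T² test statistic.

Step 1 — sample mean vector:
  mean(A) = (3 + 5 + 8 + 3) / 4 = 19/4 = 4.75
  mean(B) = (5 + 3 + 2 + 5) / 4 = 15/4 = 3.75
  x̄ = (4.75, 3.75),  deviation x̄ - mu_0 = (4.75, 3.75) - (6, 4) = (-1.25, -0.25).

Step 2 — sample covariance matrix, S[i,j] = (1/(n-1)) · Σ_k (x_{k,i} - mean_i) · (x_{k,j} - mean_j), divisor n-1 = 3:
  S[A,A] = ((-1.75)·(-1.75) + (0.25)·(0.25) + (3.25)·(3.25) + (-1.75)·(-1.75)) / 3 = 16.75/3 = 5.5833
  S[A,B] = ((-1.75)·(1.25) + (0.25)·(-0.75) + (3.25)·(-1.75) + (-1.75)·(1.25)) / 3 = -10.25/3 = -3.4167
  S[B,B] = ((1.25)·(1.25) + (-0.75)·(-0.75) + (-1.75)·(-1.75) + (1.25)·(1.25)) / 3 = 6.75/3 = 2.25
  S = [[5.5833, -3.4167],
 [-3.4167, 2.25]].

Step 3 — invert S. det(S) = 5.5833·2.25 - (-3.4167)² = 0.8889.
  S^{-1} = (1/det) · [[d, -b], [-b, a]] = [[2.5312, 3.8437],
 [3.8437, 6.2812]].

Step 4 — quadratic form (x̄ - mu_0)^T · S^{-1} · (x̄ - mu_0):
  S^{-1} · (x̄ - mu_0) = (-4.125, -6.375),
  (x̄ - mu_0)^T · [...] = (-1.25)·(-4.125) + (-0.25)·(-6.375) = 6.75.

Step 5 — scale by n: T² = 4 · 6.75 = 27.

T² ≈ 27


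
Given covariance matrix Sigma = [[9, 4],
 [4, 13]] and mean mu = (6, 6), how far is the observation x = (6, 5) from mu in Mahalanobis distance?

Step 1 — centre the observation: (x - mu) = (0, -1).

Step 2 — invert Sigma. det(Sigma) = 9·13 - (4)² = 101.
  Sigma^{-1} = (1/det) · [[d, -b], [-b, a]] = [[0.1287, -0.0396],
 [-0.0396, 0.0891]].

Step 3 — form the quadratic (x - mu)^T · Sigma^{-1} · (x - mu):
  Sigma^{-1} · (x - mu) = (0.0396, -0.0891).
  (x - mu)^T · [Sigma^{-1} · (x - mu)] = (0)·(0.0396) + (-1)·(-0.0891) = 0.0891.

Step 4 — take square root: d = √(0.0891) ≈ 0.2985.

d(x, mu) = √(0.0891) ≈ 0.2985


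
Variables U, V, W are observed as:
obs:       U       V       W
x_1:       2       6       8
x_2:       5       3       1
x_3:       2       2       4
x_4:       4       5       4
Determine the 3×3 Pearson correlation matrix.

Step 1 — column means:
  mean(U) = (2 + 5 + 2 + 4) / 4 = 13/4 = 3.25
  mean(V) = (6 + 3 + 2 + 5) / 4 = 16/4 = 4
  mean(W) = (8 + 1 + 4 + 4) / 4 = 17/4 = 4.25

Step 2 — sample variances and covariances s[i,j] = (1/(n-1)) · Σ_k (x_{k,i} - mean_i) · (x_{k,j} - mean_j), with n-1 = 3:
  s[U,U] = ((-1.25)·(-1.25) + (1.75)·(1.75) + (-1.25)·(-1.25) + (0.75)·(0.75)) / 3 = 6.75/3 = 2.25
  s[U,V] = ((-1.25)·(2) + (1.75)·(-1) + (-1.25)·(-2) + (0.75)·(1)) / 3 = -1/3 = -0.3333
  s[U,W] = ((-1.25)·(3.75) + (1.75)·(-3.25) + (-1.25)·(-0.25) + (0.75)·(-0.25)) / 3 = -10.25/3 = -3.4167
  s[V,V] = ((2)·(2) + (-1)·(-1) + (-2)·(-2) + (1)·(1)) / 3 = 10/3 = 3.3333
  s[V,W] = ((2)·(3.75) + (-1)·(-3.25) + (-2)·(-0.25) + (1)·(-0.25)) / 3 = 11/3 = 3.6667
  s[W,W] = ((3.75)·(3.75) + (-3.25)·(-3.25) + (-0.25)·(-0.25) + (-0.25)·(-0.25)) / 3 = 24.75/3 = 8.25
  Sample standard deviations s_i = √(s[i,i]):
  s(U) = √(2.25) = 1.5
  s(V) = √(3.3333) = 1.8257
  s(W) = √(8.25) = 2.8723

Step 3 — r_{ij} = s_{ij} / (s_i · s_j):
  r[U,U] = 1 (diagonal).
  r[U,V] = -0.3333 / (1.5 · 1.8257) = -0.3333 / 2.7386 = -0.1217
  r[U,W] = -3.4167 / (1.5 · 2.8723) = -3.4167 / 4.3084 = -0.793
  r[V,V] = 1 (diagonal).
  r[V,W] = 3.6667 / (1.8257 · 2.8723) = 3.6667 / 5.244 = 0.6992
  r[W,W] = 1 (diagonal).

R is symmetric with unit diagonal. Assembling:

R = [[1, -0.1217, -0.793],
 [-0.1217, 1, 0.6992],
 [-0.793, 0.6992, 1]]


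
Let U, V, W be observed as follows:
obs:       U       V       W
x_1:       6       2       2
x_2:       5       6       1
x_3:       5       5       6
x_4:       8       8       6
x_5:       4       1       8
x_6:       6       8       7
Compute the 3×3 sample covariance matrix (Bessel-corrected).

Step 1 — column means:
  mean(U) = (6 + 5 + 5 + 8 + 4 + 6) / 6 = 34/6 = 5.6667
  mean(V) = (2 + 6 + 5 + 8 + 1 + 8) / 6 = 30/6 = 5
  mean(W) = (2 + 1 + 6 + 6 + 8 + 7) / 6 = 30/6 = 5

Step 2 — sample covariance S[i,j] = (1/(n-1)) · Σ_k (x_{k,i} - mean_i) · (x_{k,j} - mean_j), with n-1 = 5.
  S[U,U] = ((0.3333)·(0.3333) + (-0.6667)·(-0.6667) + (-0.6667)·(-0.6667) + (2.3333)·(2.3333) + (-1.6667)·(-1.6667) + (0.3333)·(0.3333)) / 5 = 9.3333/5 = 1.8667
  S[U,V] = ((0.3333)·(-3) + (-0.6667)·(1) + (-0.6667)·(0) + (2.3333)·(3) + (-1.6667)·(-4) + (0.3333)·(3)) / 5 = 13/5 = 2.6
  S[U,W] = ((0.3333)·(-3) + (-0.6667)·(-4) + (-0.6667)·(1) + (2.3333)·(1) + (-1.6667)·(3) + (0.3333)·(2)) / 5 = -1/5 = -0.2
  S[V,V] = ((-3)·(-3) + (1)·(1) + (0)·(0) + (3)·(3) + (-4)·(-4) + (3)·(3)) / 5 = 44/5 = 8.8
  S[V,W] = ((-3)·(-3) + (1)·(-4) + (0)·(1) + (3)·(1) + (-4)·(3) + (3)·(2)) / 5 = 2/5 = 0.4
  S[W,W] = ((-3)·(-3) + (-4)·(-4) + (1)·(1) + (1)·(1) + (3)·(3) + (2)·(2)) / 5 = 40/5 = 8

S is symmetric (S[j,i] = S[i,j]). Assembling:

S = [[1.8667, 2.6, -0.2],
 [2.6, 8.8, 0.4],
 [-0.2, 0.4, 8]]


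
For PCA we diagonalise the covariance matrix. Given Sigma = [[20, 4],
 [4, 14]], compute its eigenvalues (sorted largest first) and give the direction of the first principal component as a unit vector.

Step 1 — characteristic polynomial of 2×2 Sigma:
  det(Sigma - λI) = λ² - trace · λ + det = 0.
  trace = 20 + 14 = 34, det = 20·14 - (4)² = 264.
Step 2 — discriminant:
  Δ = trace² - 4·det = 1156 - 1056 = 100.
Step 3 — eigenvalues:
  λ = (trace ± √Δ)/2 = (34 ± 10)/2,
  λ_1 = 22,  λ_2 = 12.

Step 4 — unit eigenvector for λ_1: solve (Sigma - λ_1 I)v = 0. First row:
  (20 - 22)·v_x + (4)·v_y = 0, i.e. (-2)·v_x + (4)·v_y = 0,
  so v ∝ (b, λ_1 - a) = (4, 2) = u.
  ||u|| = √((4)² + (2)²) = √(20) ≈ 4.4721,
  v_1 = u/||u|| ≈ (0.8944, 0.4472) (||v_1|| = 1).

λ_1 = 22,  λ_2 = 12;  v_1 ≈ (0.8944, 0.4472)


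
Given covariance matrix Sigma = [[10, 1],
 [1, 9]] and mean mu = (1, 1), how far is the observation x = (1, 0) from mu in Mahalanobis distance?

Step 1 — centre the observation: (x - mu) = (0, -1).

Step 2 — invert Sigma. det(Sigma) = 10·9 - (1)² = 89.
  Sigma^{-1} = (1/det) · [[d, -b], [-b, a]] = [[0.1011, -0.0112],
 [-0.0112, 0.1124]].

Step 3 — form the quadratic (x - mu)^T · Sigma^{-1} · (x - mu):
  Sigma^{-1} · (x - mu) = (0.0112, -0.1124).
  (x - mu)^T · [Sigma^{-1} · (x - mu)] = (0)·(0.0112) + (-1)·(-0.1124) = 0.1124.

Step 4 — take square root: d = √(0.1124) ≈ 0.3352.

d(x, mu) = √(0.1124) ≈ 0.3352


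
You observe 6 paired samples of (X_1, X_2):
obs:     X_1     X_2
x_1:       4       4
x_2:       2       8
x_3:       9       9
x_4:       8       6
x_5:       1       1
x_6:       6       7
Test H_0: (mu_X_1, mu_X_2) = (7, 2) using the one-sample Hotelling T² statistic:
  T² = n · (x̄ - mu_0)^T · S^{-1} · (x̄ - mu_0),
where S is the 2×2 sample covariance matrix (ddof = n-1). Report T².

Step 1 — sample mean vector:
  mean(X_1) = (4 + 2 + 9 + 8 + 1 + 6) / 6 = 30/6 = 5
  mean(X_2) = (4 + 8 + 9 + 6 + 1 + 7) / 6 = 35/6 = 5.8333
  x̄ = (5, 5.8333),  deviation x̄ - mu_0 = (5, 5.8333) - (7, 2) = (-2, 3.8333).

Step 2 — sample covariance matrix, S[i,j] = (1/(n-1)) · Σ_k (x_{k,i} - mean_i) · (x_{k,j} - mean_j), divisor n-1 = 5:
  S[X_1,X_1] = ((-1)·(-1) + (-3)·(-3) + (4)·(4) + (3)·(3) + (-4)·(-4) + (1)·(1)) / 5 = 52/5 = 10.4
  S[X_1,X_2] = ((-1)·(-1.8333) + (-3)·(2.1667) + (4)·(3.1667) + (3)·(0.1667) + (-4)·(-4.8333) + (1)·(1.1667)) / 5 = 29/5 = 5.8
  S[X_2,X_2] = ((-1.8333)·(-1.8333) + (2.1667)·(2.1667) + (3.1667)·(3.1667) + (0.1667)·(0.1667) + (-4.8333)·(-4.8333) + (1.1667)·(1.1667)) / 5 = 42.8333/5 = 8.5667
  S = [[10.4, 5.8],
 [5.8, 8.5667]].

Step 3 — invert S. det(S) = 10.4·8.5667 - (5.8)² = 55.4533.
  S^{-1} = (1/det) · [[d, -b], [-b, a]] = [[0.1545, -0.1046],
 [-0.1046, 0.1875]].

Step 4 — quadratic form (x̄ - mu_0)^T · S^{-1} · (x̄ - mu_0):
  S^{-1} · (x̄ - mu_0) = (-0.7099, 0.9281),
  (x̄ - mu_0)^T · [...] = (-2)·(-0.7099) + (3.8333)·(0.9281) = 4.9776.

Step 5 — scale by n: T² = 6 · 4.9776 = 29.8654.

T² ≈ 29.8654


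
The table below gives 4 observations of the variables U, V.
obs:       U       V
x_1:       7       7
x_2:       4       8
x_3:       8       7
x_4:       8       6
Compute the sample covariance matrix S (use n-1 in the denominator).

Step 1 — column means:
  mean(U) = (7 + 4 + 8 + 8) / 4 = 27/4 = 6.75
  mean(V) = (7 + 8 + 7 + 6) / 4 = 28/4 = 7

Step 2 — sample covariance S[i,j] = (1/(n-1)) · Σ_k (x_{k,i} - mean_i) · (x_{k,j} - mean_j), with n-1 = 3.
  S[U,U] = ((0.25)·(0.25) + (-2.75)·(-2.75) + (1.25)·(1.25) + (1.25)·(1.25)) / 3 = 10.75/3 = 3.5833
  S[U,V] = ((0.25)·(0) + (-2.75)·(1) + (1.25)·(0) + (1.25)·(-1)) / 3 = -4/3 = -1.3333
  S[V,V] = ((0)·(0) + (1)·(1) + (0)·(0) + (-1)·(-1)) / 3 = 2/3 = 0.6667

S is symmetric (S[j,i] = S[i,j]). Assembling:

S = [[3.5833, -1.3333],
 [-1.3333, 0.6667]]


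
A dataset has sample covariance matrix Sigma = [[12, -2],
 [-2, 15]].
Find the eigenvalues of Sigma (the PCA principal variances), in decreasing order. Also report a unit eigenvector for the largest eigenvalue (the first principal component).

Step 1 — characteristic polynomial of 2×2 Sigma:
  det(Sigma - λI) = λ² - trace · λ + det = 0.
  trace = 12 + 15 = 27, det = 12·15 - (-2)² = 176.
Step 2 — discriminant:
  Δ = trace² - 4·det = 729 - 704 = 25.
Step 3 — eigenvalues:
  λ = (trace ± √Δ)/2 = (27 ± 5)/2,
  λ_1 = 16,  λ_2 = 11.

Step 4 — unit eigenvector for λ_1: solve (Sigma - λ_1 I)v = 0. First row:
  (12 - 16)·v_x + (-2)·v_y = 0, i.e. (-4)·v_x + (-2)·v_y = 0,
  so v ∝ (b, λ_1 - a) = (-2, 4); multiply by -1 so the first entry is positive: u = (2, -4).
  ||u|| = √((2)² + (-4)²) = √(20) ≈ 4.4721,
  v_1 = u/||u|| ≈ (0.4472, -0.8944) (||v_1|| = 1).

λ_1 = 16,  λ_2 = 11;  v_1 ≈ (0.4472, -0.8944)


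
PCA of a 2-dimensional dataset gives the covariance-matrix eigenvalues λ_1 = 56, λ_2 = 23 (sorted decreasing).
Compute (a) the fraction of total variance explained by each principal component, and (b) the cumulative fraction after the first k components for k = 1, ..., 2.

Step 1 — total variance = trace(Sigma) = Σ λ_i = 56 + 23 = 79.

Step 2 — fraction explained by component i = λ_i / Σ λ:
  PC1: 56/79 = 0.7089
  PC2: 23/79 = 0.2911

Step 3 — cumulative fraction after k components = (λ_1 + ... + λ_k) / Σ λ:
  k = 1: 56/79 = 0.7089
  k = 2: (56 + 23)/79 = 79/79 = 1

Summary (fraction, with percent):

explained: PC1 0.7089 (70.89%), PC2 0.2911 (29.11%);  cumulative: 0.7089, 1


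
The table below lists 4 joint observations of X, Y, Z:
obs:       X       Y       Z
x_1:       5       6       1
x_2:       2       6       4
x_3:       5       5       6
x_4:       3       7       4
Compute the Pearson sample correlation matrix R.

Step 1 — column means:
  mean(X) = (5 + 2 + 5 + 3) / 4 = 15/4 = 3.75
  mean(Y) = (6 + 6 + 5 + 7) / 4 = 24/4 = 6
  mean(Z) = (1 + 4 + 6 + 4) / 4 = 15/4 = 3.75

Step 2 — sample variances and covariances s[i,j] = (1/(n-1)) · Σ_k (x_{k,i} - mean_i) · (x_{k,j} - mean_j), with n-1 = 3:
  s[X,X] = ((1.25)·(1.25) + (-1.75)·(-1.75) + (1.25)·(1.25) + (-0.75)·(-0.75)) / 3 = 6.75/3 = 2.25
  s[X,Y] = ((1.25)·(0) + (-1.75)·(0) + (1.25)·(-1) + (-0.75)·(1)) / 3 = -2/3 = -0.6667
  s[X,Z] = ((1.25)·(-2.75) + (-1.75)·(0.25) + (1.25)·(2.25) + (-0.75)·(0.25)) / 3 = -1.25/3 = -0.4167
  s[Y,Y] = ((0)·(0) + (0)·(0) + (-1)·(-1) + (1)·(1)) / 3 = 2/3 = 0.6667
  s[Y,Z] = ((0)·(-2.75) + (0)·(0.25) + (-1)·(2.25) + (1)·(0.25)) / 3 = -2/3 = -0.6667
  s[Z,Z] = ((-2.75)·(-2.75) + (0.25)·(0.25) + (2.25)·(2.25) + (0.25)·(0.25)) / 3 = 12.75/3 = 4.25
  Sample standard deviations s_i = √(s[i,i]):
  s(X) = √(2.25) = 1.5
  s(Y) = √(0.6667) = 0.8165
  s(Z) = √(4.25) = 2.0616

Step 3 — r_{ij} = s_{ij} / (s_i · s_j):
  r[X,X] = 1 (diagonal).
  r[X,Y] = -0.6667 / (1.5 · 0.8165) = -0.6667 / 1.2247 = -0.5443
  r[X,Z] = -0.4167 / (1.5 · 2.0616) = -0.4167 / 3.0923 = -0.1347
  r[Y,Y] = 1 (diagonal).
  r[Y,Z] = -0.6667 / (0.8165 · 2.0616) = -0.6667 / 1.6833 = -0.3961
  r[Z,Z] = 1 (diagonal).

R is symmetric with unit diagonal. Assembling:

R = [[1, -0.5443, -0.1347],
 [-0.5443, 1, -0.3961],
 [-0.1347, -0.3961, 1]]


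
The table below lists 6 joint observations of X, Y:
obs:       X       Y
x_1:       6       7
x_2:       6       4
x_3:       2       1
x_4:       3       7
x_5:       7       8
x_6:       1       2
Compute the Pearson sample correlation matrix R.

Step 1 — column means:
  mean(X) = (6 + 6 + 2 + 3 + 7 + 1) / 6 = 25/6 = 4.1667
  mean(Y) = (7 + 4 + 1 + 7 + 8 + 2) / 6 = 29/6 = 4.8333

Step 2 — sample variances and covariances s[i,j] = (1/(n-1)) · Σ_k (x_{k,i} - mean_i) · (x_{k,j} - mean_j), with n-1 = 5:
  s[X,X] = ((1.8333)·(1.8333) + (1.8333)·(1.8333) + (-2.1667)·(-2.1667) + (-1.1667)·(-1.1667) + (2.8333)·(2.8333) + (-3.1667)·(-3.1667)) / 5 = 30.8333/5 = 6.1667
  s[X,Y] = ((1.8333)·(2.1667) + (1.8333)·(-0.8333) + (-2.1667)·(-3.8333) + (-1.1667)·(2.1667) + (2.8333)·(3.1667) + (-3.1667)·(-2.8333)) / 5 = 26.1667/5 = 5.2333
  s[Y,Y] = ((2.1667)·(2.1667) + (-0.8333)·(-0.8333) + (-3.8333)·(-3.8333) + (2.1667)·(2.1667) + (3.1667)·(3.1667) + (-2.8333)·(-2.8333)) / 5 = 42.8333/5 = 8.5667
  Sample standard deviations s_i = √(s[i,i]):
  s(X) = √(6.1667) = 2.4833
  s(Y) = √(8.5667) = 2.9269

Step 3 — r_{ij} = s_{ij} / (s_i · s_j):
  r[X,X] = 1 (diagonal).
  r[X,Y] = 5.2333 / (2.4833 · 2.9269) = 5.2333 / 7.2683 = 0.72
  r[Y,Y] = 1 (diagonal).

R is symmetric with unit diagonal. Assembling:

R = [[1, 0.72],
 [0.72, 1]]


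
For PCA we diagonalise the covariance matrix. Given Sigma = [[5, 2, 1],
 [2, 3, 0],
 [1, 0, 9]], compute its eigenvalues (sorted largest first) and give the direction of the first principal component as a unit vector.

Step 1 — characteristic polynomial p(λ) = det(λI - Sigma) = λ³ - tr·λ² + c_1·λ - det, where tr = trace, c_1 = sum of the principal 2×2 minors, det = det(Sigma):
  tr = 5 + 3 + 9 = 17,
  c_1 = (5·3 - (2)²) + (5·9 - (1)²) + (3·9 - (0)²) = 11 + 44 + 27 = 82,
  det = 5·(3·9 - (0)²) - (2)·((2)·9 - (0)·(1)) + (1)·((2)·(0) - 3·(1)) = 5·(27) - (2)·(18) + (1)·(-3) = 96.
  So p(λ) = λ³ - 17λ² + 82λ - 96.
Step 2 — look for an integer root (rational root theorem: any rational root is an integer divisor of 96). Testing λ = 6:
  p(6) = 216 - 612 + 492 - 96 = 0  ✓
  Dividing out (λ - 6): p(λ) = (λ - 6)(λ² - 11λ + 16).
Step 3 — remaining eigenvalues from the quadratic λ² - 11λ + 16 = 0:
  Δ = 11² - 4·16 = 121 - 64 = 57,  λ = (11 ± √57)/2 = (11 ± 7.5498)/2 ≈ 9.2749 or 1.7251.
  Sorted: λ_1 = 9.2749,  λ_2 = 6,  λ_3 = 1.7251  (check: sum = 17 = tr ✓).

Step 4 — unit eigenvector for λ_1 ≈ 9.2749: v spans the null space of (Sigma - λ_1 I), whose rows are
  r_1 = (-4.2749, 2, 1),  r_2 = (2, -6.2749, 0),  r_3 = (1, 0, -0.2749).
  v is orthogonal to every row, so take v ∝ r_1 × r_2 = ((2)·(0) - (1)·(-6.2749), (1)·(2) - (-4.2749)·(0), (-4.2749)·(-6.2749) - (2)·(2)) ≈ (6.2749, 2, 22.8248).
  Let u = (6.2749, 2, 22.8248).
  ||u|| = √((6.2749)² + (2)² + (22.8248)²) = √(564.3439) ≈ 23.7559,  v_1 = u/||u|| ≈ (0.2641, 0.0842, 0.9608) (||v_1|| = 1).

λ_1 = 9.2749,  λ_2 = 6,  λ_3 = 1.7251;  v_1 ≈ (0.2641, 0.0842, 0.9608)


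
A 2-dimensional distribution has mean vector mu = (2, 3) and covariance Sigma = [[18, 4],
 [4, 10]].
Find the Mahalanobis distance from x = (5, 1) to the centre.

Step 1 — centre the observation: (x - mu) = (3, -2).

Step 2 — invert Sigma. det(Sigma) = 18·10 - (4)² = 164.
  Sigma^{-1} = (1/det) · [[d, -b], [-b, a]] = [[0.061, -0.0244],
 [-0.0244, 0.1098]].

Step 3 — form the quadratic (x - mu)^T · Sigma^{-1} · (x - mu):
  Sigma^{-1} · (x - mu) = (0.2317, -0.2927).
  (x - mu)^T · [Sigma^{-1} · (x - mu)] = (3)·(0.2317) + (-2)·(-0.2927) = 1.2805.

Step 4 — take square root: d = √(1.2805) ≈ 1.1316.

d(x, mu) = √(1.2805) ≈ 1.1316


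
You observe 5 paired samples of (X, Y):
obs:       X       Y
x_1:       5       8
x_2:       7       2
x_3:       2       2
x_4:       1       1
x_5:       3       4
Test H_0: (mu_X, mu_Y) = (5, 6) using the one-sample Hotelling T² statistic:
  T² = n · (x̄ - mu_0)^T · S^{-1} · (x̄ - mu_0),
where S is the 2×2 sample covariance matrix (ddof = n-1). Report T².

Step 1 — sample mean vector:
  mean(X) = (5 + 7 + 2 + 1 + 3) / 5 = 18/5 = 3.6
  mean(Y) = (8 + 2 + 2 + 1 + 4) / 5 = 17/5 = 3.4
  x̄ = (3.6, 3.4),  deviation x̄ - mu_0 = (3.6, 3.4) - (5, 6) = (-1.4, -2.6).

Step 2 — sample covariance matrix, S[i,j] = (1/(n-1)) · Σ_k (x_{k,i} - mean_i) · (x_{k,j} - mean_j), divisor n-1 = 4:
  S[X,X] = ((1.4)·(1.4) + (3.4)·(3.4) + (-1.6)·(-1.6) + (-2.6)·(-2.6) + (-0.6)·(-0.6)) / 4 = 23.2/4 = 5.8
  S[X,Y] = ((1.4)·(4.6) + (3.4)·(-1.4) + (-1.6)·(-1.4) + (-2.6)·(-2.4) + (-0.6)·(0.6)) / 4 = 9.8/4 = 2.45
  S[Y,Y] = ((4.6)·(4.6) + (-1.4)·(-1.4) + (-1.4)·(-1.4) + (-2.4)·(-2.4) + (0.6)·(0.6)) / 4 = 31.2/4 = 7.8
  S = [[5.8, 2.45],
 [2.45, 7.8]].

Step 3 — invert S. det(S) = 5.8·7.8 - (2.45)² = 39.2375.
  S^{-1} = (1/det) · [[d, -b], [-b, a]] = [[0.1988, -0.0624],
 [-0.0624, 0.1478]].

Step 4 — quadratic form (x̄ - mu_0)^T · S^{-1} · (x̄ - mu_0):
  S^{-1} · (x̄ - mu_0) = (-0.116, -0.2969),
  (x̄ - mu_0)^T · [...] = (-1.4)·(-0.116) + (-2.6)·(-0.2969) = 0.9343.

Step 5 — scale by n: T² = 5 · 0.9343 = 4.6716.

T² ≈ 4.6716


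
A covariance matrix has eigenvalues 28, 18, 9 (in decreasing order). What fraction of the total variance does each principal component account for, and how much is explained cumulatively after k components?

Step 1 — total variance = trace(Sigma) = Σ λ_i = 28 + 18 + 9 = 55.

Step 2 — fraction explained by component i = λ_i / Σ λ:
  PC1: 28/55 = 0.5091
  PC2: 18/55 = 0.3273
  PC3: 9/55 = 0.1636

Step 3 — cumulative fraction after k components = (λ_1 + ... + λ_k) / Σ λ:
  k = 1: 28/55 = 0.5091
  k = 2: (28 + 18)/55 = 46/55 = 0.8364
  k = 3: (28 + 18 + 9)/55 = 55/55 = 1

Summary (fraction, with percent):

explained: PC1 0.5091 (50.91%), PC2 0.3273 (32.73%), PC3 0.1636 (16.36%);  cumulative: 0.5091, 0.8364, 1


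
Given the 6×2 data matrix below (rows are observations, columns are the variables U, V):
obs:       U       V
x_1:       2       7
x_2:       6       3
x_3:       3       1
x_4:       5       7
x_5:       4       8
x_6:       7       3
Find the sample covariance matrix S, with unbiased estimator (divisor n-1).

Step 1 — column means:
  mean(U) = (2 + 6 + 3 + 5 + 4 + 7) / 6 = 27/6 = 4.5
  mean(V) = (7 + 3 + 1 + 7 + 8 + 3) / 6 = 29/6 = 4.8333

Step 2 — sample covariance S[i,j] = (1/(n-1)) · Σ_k (x_{k,i} - mean_i) · (x_{k,j} - mean_j), with n-1 = 5.
  S[U,U] = ((-2.5)·(-2.5) + (1.5)·(1.5) + (-1.5)·(-1.5) + (0.5)·(0.5) + (-0.5)·(-0.5) + (2.5)·(2.5)) / 5 = 17.5/5 = 3.5
  S[U,V] = ((-2.5)·(2.1667) + (1.5)·(-1.8333) + (-1.5)·(-3.8333) + (0.5)·(2.1667) + (-0.5)·(3.1667) + (2.5)·(-1.8333)) / 5 = -7.5/5 = -1.5
  S[V,V] = ((2.1667)·(2.1667) + (-1.8333)·(-1.8333) + (-3.8333)·(-3.8333) + (2.1667)·(2.1667) + (3.1667)·(3.1667) + (-1.8333)·(-1.8333)) / 5 = 40.8333/5 = 8.1667

S is symmetric (S[j,i] = S[i,j]). Assembling:

S = [[3.5, -1.5],
 [-1.5, 8.1667]]


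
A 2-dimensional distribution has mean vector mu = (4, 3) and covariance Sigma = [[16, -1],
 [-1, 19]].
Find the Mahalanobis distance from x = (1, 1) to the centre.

Step 1 — centre the observation: (x - mu) = (-3, -2).

Step 2 — invert Sigma. det(Sigma) = 16·19 - (-1)² = 303.
  Sigma^{-1} = (1/det) · [[d, -b], [-b, a]] = [[0.0627, 0.0033],
 [0.0033, 0.0528]].

Step 3 — form the quadratic (x - mu)^T · Sigma^{-1} · (x - mu):
  Sigma^{-1} · (x - mu) = (-0.1947, -0.1155).
  (x - mu)^T · [Sigma^{-1} · (x - mu)] = (-3)·(-0.1947) + (-2)·(-0.1155) = 0.8152.

Step 4 — take square root: d = √(0.8152) ≈ 0.9029.

d(x, mu) = √(0.8152) ≈ 0.9029


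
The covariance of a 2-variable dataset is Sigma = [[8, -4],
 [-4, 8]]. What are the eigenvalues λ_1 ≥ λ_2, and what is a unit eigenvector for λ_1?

Step 1 — characteristic polynomial of 2×2 Sigma:
  det(Sigma - λI) = λ² - trace · λ + det = 0.
  trace = 8 + 8 = 16, det = 8·8 - (-4)² = 48.
Step 2 — discriminant:
  Δ = trace² - 4·det = 256 - 192 = 64.
Step 3 — eigenvalues:
  λ = (trace ± √Δ)/2 = (16 ± 8)/2,
  λ_1 = 12,  λ_2 = 4.

Step 4 — unit eigenvector for λ_1: solve (Sigma - λ_1 I)v = 0. First row:
  (8 - 12)·v_x + (-4)·v_y = 0, i.e. (-4)·v_x + (-4)·v_y = 0,
  so v ∝ (b, λ_1 - a) = (-4, 4); multiply by -1 so the first entry is positive: u = (4, -4).
  ||u|| = √((4)² + (-4)²) = √(32) ≈ 5.6569,
  v_1 = u/||u|| ≈ (0.7071, -0.7071) (||v_1|| = 1).

λ_1 = 12,  λ_2 = 4;  v_1 ≈ (0.7071, -0.7071)


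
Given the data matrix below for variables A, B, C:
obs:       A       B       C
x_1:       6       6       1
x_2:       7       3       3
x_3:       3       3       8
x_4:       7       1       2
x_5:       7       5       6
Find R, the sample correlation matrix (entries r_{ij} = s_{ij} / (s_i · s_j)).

Step 1 — column means:
  mean(A) = (6 + 7 + 3 + 7 + 7) / 5 = 30/5 = 6
  mean(B) = (6 + 3 + 3 + 1 + 5) / 5 = 18/5 = 3.6
  mean(C) = (1 + 3 + 8 + 2 + 6) / 5 = 20/5 = 4

Step 2 — sample variances and covariances s[i,j] = (1/(n-1)) · Σ_k (x_{k,i} - mean_i) · (x_{k,j} - mean_j), with n-1 = 4:
  s[A,A] = ((0)·(0) + (1)·(1) + (-3)·(-3) + (1)·(1) + (1)·(1)) / 4 = 12/4 = 3
  s[A,B] = ((0)·(2.4) + (1)·(-0.6) + (-3)·(-0.6) + (1)·(-2.6) + (1)·(1.4)) / 4 = 0/4 = 0
  s[A,C] = ((0)·(-3) + (1)·(-1) + (-3)·(4) + (1)·(-2) + (1)·(2)) / 4 = -13/4 = -3.25
  s[B,B] = ((2.4)·(2.4) + (-0.6)·(-0.6) + (-0.6)·(-0.6) + (-2.6)·(-2.6) + (1.4)·(1.4)) / 4 = 15.2/4 = 3.8
  s[B,C] = ((2.4)·(-3) + (-0.6)·(-1) + (-0.6)·(4) + (-2.6)·(-2) + (1.4)·(2)) / 4 = -1/4 = -0.25
  s[C,C] = ((-3)·(-3) + (-1)·(-1) + (4)·(4) + (-2)·(-2) + (2)·(2)) / 4 = 34/4 = 8.5
  Sample standard deviations s_i = √(s[i,i]):
  s(A) = √(3) = 1.7321
  s(B) = √(3.8) = 1.9494
  s(C) = √(8.5) = 2.9155

Step 3 — r_{ij} = s_{ij} / (s_i · s_j):
  r[A,A] = 1 (diagonal).
  r[A,B] = 0 / (1.7321 · 1.9494) = 0 / 3.3764 = 0
  r[A,C] = -3.25 / (1.7321 · 2.9155) = -3.25 / 5.0498 = -0.6436
  r[B,B] = 1 (diagonal).
  r[B,C] = -0.25 / (1.9494 · 2.9155) = -0.25 / 5.6833 = -0.044
  r[C,C] = 1 (diagonal).

R is symmetric with unit diagonal. Assembling:

R = [[1, 0, -0.6436],
 [0, 1, -0.044],
 [-0.6436, -0.044, 1]]


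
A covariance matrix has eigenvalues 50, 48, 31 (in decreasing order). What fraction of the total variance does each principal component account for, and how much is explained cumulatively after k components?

Step 1 — total variance = trace(Sigma) = Σ λ_i = 50 + 48 + 31 = 129.

Step 2 — fraction explained by component i = λ_i / Σ λ:
  PC1: 50/129 = 0.3876
  PC2: 48/129 = 0.3721
  PC3: 31/129 = 0.2403

Step 3 — cumulative fraction after k components = (λ_1 + ... + λ_k) / Σ λ:
  k = 1: 50/129 = 0.3876
  k = 2: (50 + 48)/129 = 98/129 = 0.7597
  k = 3: (50 + 48 + 31)/129 = 129/129 = 1

Summary (fraction, with percent):

explained: PC1 0.3876 (38.76%), PC2 0.3721 (37.21%), PC3 0.2403 (24.03%);  cumulative: 0.3876, 0.7597, 1


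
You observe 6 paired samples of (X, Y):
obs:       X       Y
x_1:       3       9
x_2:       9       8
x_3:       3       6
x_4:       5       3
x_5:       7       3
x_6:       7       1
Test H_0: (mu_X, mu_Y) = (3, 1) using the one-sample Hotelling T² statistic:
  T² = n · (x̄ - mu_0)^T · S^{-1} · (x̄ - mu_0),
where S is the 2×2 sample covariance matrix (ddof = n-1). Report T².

Step 1 — sample mean vector:
  mean(X) = (3 + 9 + 3 + 5 + 7 + 7) / 6 = 34/6 = 5.6667
  mean(Y) = (9 + 8 + 6 + 3 + 3 + 1) / 6 = 30/6 = 5
  x̄ = (5.6667, 5),  deviation x̄ - mu_0 = (5.6667, 5) - (3, 1) = (2.6667, 4).

Step 2 — sample covariance matrix, S[i,j] = (1/(n-1)) · Σ_k (x_{k,i} - mean_i) · (x_{k,j} - mean_j), divisor n-1 = 5:
  S[X,X] = ((-2.6667)·(-2.6667) + (3.3333)·(3.3333) + (-2.6667)·(-2.6667) + (-0.6667)·(-0.6667) + (1.3333)·(1.3333) + (1.3333)·(1.3333)) / 5 = 29.3333/5 = 5.8667
  S[X,Y] = ((-2.6667)·(4) + (3.3333)·(3) + (-2.6667)·(1) + (-0.6667)·(-2) + (1.3333)·(-2) + (1.3333)·(-4)) / 5 = -10/5 = -2
  S[Y,Y] = ((4)·(4) + (3)·(3) + (1)·(1) + (-2)·(-2) + (-2)·(-2) + (-4)·(-4)) / 5 = 50/5 = 10
  S = [[5.8667, -2],
 [-2, 10]].

Step 3 — invert S. det(S) = 5.8667·10 - (-2)² = 54.6667.
  S^{-1} = (1/det) · [[d, -b], [-b, a]] = [[0.1829, 0.0366],
 [0.0366, 0.1073]].

Step 4 — quadratic form (x̄ - mu_0)^T · S^{-1} · (x̄ - mu_0):
  S^{-1} · (x̄ - mu_0) = (0.6341, 0.5268),
  (x̄ - mu_0)^T · [...] = (2.6667)·(0.6341) + (4)·(0.5268) = 3.7984.

Step 5 — scale by n: T² = 6 · 3.7984 = 22.7902.

T² ≈ 22.7902


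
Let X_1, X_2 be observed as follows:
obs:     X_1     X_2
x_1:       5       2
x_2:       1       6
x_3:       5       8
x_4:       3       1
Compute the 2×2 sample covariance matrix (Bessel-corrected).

Step 1 — column means:
  mean(X_1) = (5 + 1 + 5 + 3) / 4 = 14/4 = 3.5
  mean(X_2) = (2 + 6 + 8 + 1) / 4 = 17/4 = 4.25

Step 2 — sample covariance S[i,j] = (1/(n-1)) · Σ_k (x_{k,i} - mean_i) · (x_{k,j} - mean_j), with n-1 = 3.
  S[X_1,X_1] = ((1.5)·(1.5) + (-2.5)·(-2.5) + (1.5)·(1.5) + (-0.5)·(-0.5)) / 3 = 11/3 = 3.6667
  S[X_1,X_2] = ((1.5)·(-2.25) + (-2.5)·(1.75) + (1.5)·(3.75) + (-0.5)·(-3.25)) / 3 = -0.5/3 = -0.1667
  S[X_2,X_2] = ((-2.25)·(-2.25) + (1.75)·(1.75) + (3.75)·(3.75) + (-3.25)·(-3.25)) / 3 = 32.75/3 = 10.9167

S is symmetric (S[j,i] = S[i,j]). Assembling:

S = [[3.6667, -0.1667],
 [-0.1667, 10.9167]]


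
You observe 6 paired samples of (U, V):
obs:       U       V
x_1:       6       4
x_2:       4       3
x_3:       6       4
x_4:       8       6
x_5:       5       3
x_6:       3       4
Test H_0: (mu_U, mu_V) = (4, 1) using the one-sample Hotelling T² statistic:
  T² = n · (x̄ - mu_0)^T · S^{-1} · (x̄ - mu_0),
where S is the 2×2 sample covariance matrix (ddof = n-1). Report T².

Step 1 — sample mean vector:
  mean(U) = (6 + 4 + 6 + 8 + 5 + 3) / 6 = 32/6 = 5.3333
  mean(V) = (4 + 3 + 4 + 6 + 3 + 4) / 6 = 24/6 = 4
  x̄ = (5.3333, 4),  deviation x̄ - mu_0 = (5.3333, 4) - (4, 1) = (1.3333, 3).

Step 2 — sample covariance matrix, S[i,j] = (1/(n-1)) · Σ_k (x_{k,i} - mean_i) · (x_{k,j} - mean_j), divisor n-1 = 5:
  S[U,U] = ((0.6667)·(0.6667) + (-1.3333)·(-1.3333) + (0.6667)·(0.6667) + (2.6667)·(2.6667) + (-0.3333)·(-0.3333) + (-2.3333)·(-2.3333)) / 5 = 15.3333/5 = 3.0667
  S[U,V] = ((0.6667)·(0) + (-1.3333)·(-1) + (0.6667)·(0) + (2.6667)·(2) + (-0.3333)·(-1) + (-2.3333)·(0)) / 5 = 7/5 = 1.4
  S[V,V] = ((0)·(0) + (-1)·(-1) + (0)·(0) + (2)·(2) + (-1)·(-1) + (0)·(0)) / 5 = 6/5 = 1.2
  S = [[3.0667, 1.4],
 [1.4, 1.2]].

Step 3 — invert S. det(S) = 3.0667·1.2 - (1.4)² = 1.72.
  S^{-1} = (1/det) · [[d, -b], [-b, a]] = [[0.6977, -0.814],
 [-0.814, 1.7829]].

Step 4 — quadratic form (x̄ - mu_0)^T · S^{-1} · (x̄ - mu_0):
  S^{-1} · (x̄ - mu_0) = (-1.5116, 4.2636),
  (x̄ - mu_0)^T · [...] = (1.3333)·(-1.5116) + (3)·(4.2636) = 10.7752.

Step 5 — scale by n: T² = 6 · 10.7752 = 64.6512.

T² ≈ 64.6512


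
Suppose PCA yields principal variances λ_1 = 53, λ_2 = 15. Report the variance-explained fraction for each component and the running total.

Step 1 — total variance = trace(Sigma) = Σ λ_i = 53 + 15 = 68.

Step 2 — fraction explained by component i = λ_i / Σ λ:
  PC1: 53/68 = 0.7794
  PC2: 15/68 = 0.2206

Step 3 — cumulative fraction after k components = (λ_1 + ... + λ_k) / Σ λ:
  k = 1: 53/68 = 0.7794
  k = 2: (53 + 15)/68 = 68/68 = 1

Summary (fraction, with percent):

explained: PC1 0.7794 (77.94%), PC2 0.2206 (22.06%);  cumulative: 0.7794, 1


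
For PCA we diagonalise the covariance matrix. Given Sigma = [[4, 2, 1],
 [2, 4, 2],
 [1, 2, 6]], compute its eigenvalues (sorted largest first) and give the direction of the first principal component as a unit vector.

Step 1 — characteristic polynomial p(λ) = det(λI - Sigma) = λ³ - tr·λ² + c_1·λ - det, where tr = trace, c_1 = sum of the principal 2×2 minors, det = det(Sigma):
  tr = 4 + 4 + 6 = 14,
  c_1 = (4·4 - (2)²) + (4·6 - (1)²) + (4·6 - (2)²) = 12 + 23 + 20 = 55,
  det = 4·(4·6 - (2)²) - (2)·((2)·6 - (2)·(1)) + (1)·((2)·(2) - 4·(1)) = 4·(20) - (2)·(10) + (1)·(0) = 60.
  So p(λ) = λ³ - 14λ² + 55λ - 60.
Step 2 — look for an integer root (rational root theorem: any rational root is an integer divisor of 60). Testing λ = 4:
  p(4) = 64 - 224 + 220 - 60 = 0  ✓
  Dividing out (λ - 4): p(λ) = (λ - 4)(λ² - 10λ + 15).
Step 3 — remaining eigenvalues from the quadratic λ² - 10λ + 15 = 0:
  Δ = 10² - 4·15 = 100 - 60 = 40,  λ = (10 ± √40)/2 = (10 ± 6.3246)/2 ≈ 8.1623 or 1.8377.
  Sorted: λ_1 = 8.1623,  λ_2 = 4,  λ_3 = 1.8377  (check: sum = 14 = tr ✓).

Step 4 — unit eigenvector for λ_1 ≈ 8.1623: v spans the null space of (Sigma - λ_1 I), whose rows are
  r_1 = (-4.1623, 2, 1),  r_2 = (2, -4.1623, 2),  r_3 = (1, 2, -2.1623).
  v is orthogonal to every row, so take v ∝ r_1 × r_2 = ((2)·(2) - (1)·(-4.1623), (1)·(2) - (-4.1623)·(2), (-4.1623)·(-4.1623) - (2)·(2)) ≈ (8.1623, 10.3246, 13.3246).
  Let u = (8.1623, 10.3246, 13.3246).
  ||u|| = √((8.1623)² + (10.3246)² + (13.3246)²) = √(350.763) ≈ 18.7287,  v_1 = u/||u|| ≈ (0.4358, 0.5513, 0.7115) (||v_1|| = 1).

λ_1 = 8.1623,  λ_2 = 4,  λ_3 = 1.8377;  v_1 ≈ (0.4358, 0.5513, 0.7115)
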